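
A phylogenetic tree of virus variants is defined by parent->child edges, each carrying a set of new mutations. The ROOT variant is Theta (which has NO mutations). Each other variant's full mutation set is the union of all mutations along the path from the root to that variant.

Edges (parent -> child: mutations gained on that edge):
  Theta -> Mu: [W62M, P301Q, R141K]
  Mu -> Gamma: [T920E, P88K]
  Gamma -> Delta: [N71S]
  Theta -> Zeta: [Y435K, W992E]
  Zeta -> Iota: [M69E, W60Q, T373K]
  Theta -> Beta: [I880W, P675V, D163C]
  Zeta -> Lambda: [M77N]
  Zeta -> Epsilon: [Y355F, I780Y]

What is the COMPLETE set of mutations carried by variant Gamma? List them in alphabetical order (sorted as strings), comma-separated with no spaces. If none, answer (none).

Answer: P301Q,P88K,R141K,T920E,W62M

Derivation:
At Theta: gained [] -> total []
At Mu: gained ['W62M', 'P301Q', 'R141K'] -> total ['P301Q', 'R141K', 'W62M']
At Gamma: gained ['T920E', 'P88K'] -> total ['P301Q', 'P88K', 'R141K', 'T920E', 'W62M']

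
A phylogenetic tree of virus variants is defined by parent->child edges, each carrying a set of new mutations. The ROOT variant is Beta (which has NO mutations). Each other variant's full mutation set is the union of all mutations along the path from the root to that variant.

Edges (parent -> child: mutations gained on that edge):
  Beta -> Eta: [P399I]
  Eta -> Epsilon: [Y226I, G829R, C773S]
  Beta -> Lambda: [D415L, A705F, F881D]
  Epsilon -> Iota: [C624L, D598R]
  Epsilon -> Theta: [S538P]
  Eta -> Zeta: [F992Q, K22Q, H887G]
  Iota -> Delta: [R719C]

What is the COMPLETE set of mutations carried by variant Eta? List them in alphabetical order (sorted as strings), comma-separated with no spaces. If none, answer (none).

At Beta: gained [] -> total []
At Eta: gained ['P399I'] -> total ['P399I']

Answer: P399I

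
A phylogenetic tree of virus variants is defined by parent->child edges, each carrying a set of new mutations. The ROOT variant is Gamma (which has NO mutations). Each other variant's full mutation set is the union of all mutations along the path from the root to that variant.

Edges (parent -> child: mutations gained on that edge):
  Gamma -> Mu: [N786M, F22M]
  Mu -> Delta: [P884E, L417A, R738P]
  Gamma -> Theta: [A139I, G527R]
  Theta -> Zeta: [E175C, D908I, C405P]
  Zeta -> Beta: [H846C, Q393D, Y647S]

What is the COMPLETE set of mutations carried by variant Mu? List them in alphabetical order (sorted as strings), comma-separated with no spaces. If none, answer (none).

Answer: F22M,N786M

Derivation:
At Gamma: gained [] -> total []
At Mu: gained ['N786M', 'F22M'] -> total ['F22M', 'N786M']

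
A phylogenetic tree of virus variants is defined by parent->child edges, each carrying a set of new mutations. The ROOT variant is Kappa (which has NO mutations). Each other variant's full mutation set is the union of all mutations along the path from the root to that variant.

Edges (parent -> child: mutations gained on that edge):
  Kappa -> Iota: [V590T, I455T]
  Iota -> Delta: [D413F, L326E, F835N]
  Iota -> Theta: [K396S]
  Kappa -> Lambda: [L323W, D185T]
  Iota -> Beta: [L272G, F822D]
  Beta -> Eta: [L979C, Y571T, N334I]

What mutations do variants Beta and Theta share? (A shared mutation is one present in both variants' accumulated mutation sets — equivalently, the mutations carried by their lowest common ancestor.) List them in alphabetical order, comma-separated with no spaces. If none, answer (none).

Accumulating mutations along path to Beta:
  At Kappa: gained [] -> total []
  At Iota: gained ['V590T', 'I455T'] -> total ['I455T', 'V590T']
  At Beta: gained ['L272G', 'F822D'] -> total ['F822D', 'I455T', 'L272G', 'V590T']
Mutations(Beta) = ['F822D', 'I455T', 'L272G', 'V590T']
Accumulating mutations along path to Theta:
  At Kappa: gained [] -> total []
  At Iota: gained ['V590T', 'I455T'] -> total ['I455T', 'V590T']
  At Theta: gained ['K396S'] -> total ['I455T', 'K396S', 'V590T']
Mutations(Theta) = ['I455T', 'K396S', 'V590T']
Intersection: ['F822D', 'I455T', 'L272G', 'V590T'] ∩ ['I455T', 'K396S', 'V590T'] = ['I455T', 'V590T']

Answer: I455T,V590T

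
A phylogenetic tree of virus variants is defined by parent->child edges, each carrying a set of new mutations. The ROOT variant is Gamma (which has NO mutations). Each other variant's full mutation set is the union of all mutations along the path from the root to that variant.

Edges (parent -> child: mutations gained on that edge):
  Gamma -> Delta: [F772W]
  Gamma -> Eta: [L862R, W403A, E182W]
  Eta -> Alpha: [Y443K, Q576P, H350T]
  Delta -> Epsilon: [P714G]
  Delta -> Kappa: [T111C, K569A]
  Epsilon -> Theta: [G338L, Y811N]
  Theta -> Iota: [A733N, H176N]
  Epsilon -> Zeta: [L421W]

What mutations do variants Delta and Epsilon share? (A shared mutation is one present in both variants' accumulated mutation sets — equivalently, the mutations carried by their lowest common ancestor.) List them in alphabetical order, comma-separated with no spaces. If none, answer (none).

Accumulating mutations along path to Delta:
  At Gamma: gained [] -> total []
  At Delta: gained ['F772W'] -> total ['F772W']
Mutations(Delta) = ['F772W']
Accumulating mutations along path to Epsilon:
  At Gamma: gained [] -> total []
  At Delta: gained ['F772W'] -> total ['F772W']
  At Epsilon: gained ['P714G'] -> total ['F772W', 'P714G']
Mutations(Epsilon) = ['F772W', 'P714G']
Intersection: ['F772W'] ∩ ['F772W', 'P714G'] = ['F772W']

Answer: F772W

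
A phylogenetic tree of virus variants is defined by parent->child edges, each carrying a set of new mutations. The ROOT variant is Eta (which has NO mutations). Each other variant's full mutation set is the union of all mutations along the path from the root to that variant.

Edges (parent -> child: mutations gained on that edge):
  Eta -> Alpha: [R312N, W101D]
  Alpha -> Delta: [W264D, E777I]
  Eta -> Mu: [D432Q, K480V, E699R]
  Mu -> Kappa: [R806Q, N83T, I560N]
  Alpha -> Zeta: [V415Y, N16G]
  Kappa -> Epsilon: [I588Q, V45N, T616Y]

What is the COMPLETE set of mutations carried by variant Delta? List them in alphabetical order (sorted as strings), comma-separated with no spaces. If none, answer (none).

Answer: E777I,R312N,W101D,W264D

Derivation:
At Eta: gained [] -> total []
At Alpha: gained ['R312N', 'W101D'] -> total ['R312N', 'W101D']
At Delta: gained ['W264D', 'E777I'] -> total ['E777I', 'R312N', 'W101D', 'W264D']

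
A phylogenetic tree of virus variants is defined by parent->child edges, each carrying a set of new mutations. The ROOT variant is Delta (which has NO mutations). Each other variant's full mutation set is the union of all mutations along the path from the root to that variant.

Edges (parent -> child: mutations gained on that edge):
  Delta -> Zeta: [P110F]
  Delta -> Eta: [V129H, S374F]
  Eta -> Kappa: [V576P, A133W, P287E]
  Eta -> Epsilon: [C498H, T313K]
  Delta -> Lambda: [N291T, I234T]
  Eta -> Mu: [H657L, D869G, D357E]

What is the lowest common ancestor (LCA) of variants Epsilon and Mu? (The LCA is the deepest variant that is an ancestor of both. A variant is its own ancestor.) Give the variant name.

Path from root to Epsilon: Delta -> Eta -> Epsilon
  ancestors of Epsilon: {Delta, Eta, Epsilon}
Path from root to Mu: Delta -> Eta -> Mu
  ancestors of Mu: {Delta, Eta, Mu}
Common ancestors: {Delta, Eta}
Walk up from Mu: Mu (not in ancestors of Epsilon), Eta (in ancestors of Epsilon), Delta (in ancestors of Epsilon)
Deepest common ancestor (LCA) = Eta

Answer: Eta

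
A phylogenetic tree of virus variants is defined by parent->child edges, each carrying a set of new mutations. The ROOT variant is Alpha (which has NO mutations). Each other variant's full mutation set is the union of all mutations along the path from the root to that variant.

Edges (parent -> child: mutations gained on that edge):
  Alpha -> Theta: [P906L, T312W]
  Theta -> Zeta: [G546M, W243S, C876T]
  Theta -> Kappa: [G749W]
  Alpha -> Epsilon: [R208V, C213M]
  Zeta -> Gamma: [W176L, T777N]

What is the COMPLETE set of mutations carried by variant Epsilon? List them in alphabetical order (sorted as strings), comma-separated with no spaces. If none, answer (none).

Answer: C213M,R208V

Derivation:
At Alpha: gained [] -> total []
At Epsilon: gained ['R208V', 'C213M'] -> total ['C213M', 'R208V']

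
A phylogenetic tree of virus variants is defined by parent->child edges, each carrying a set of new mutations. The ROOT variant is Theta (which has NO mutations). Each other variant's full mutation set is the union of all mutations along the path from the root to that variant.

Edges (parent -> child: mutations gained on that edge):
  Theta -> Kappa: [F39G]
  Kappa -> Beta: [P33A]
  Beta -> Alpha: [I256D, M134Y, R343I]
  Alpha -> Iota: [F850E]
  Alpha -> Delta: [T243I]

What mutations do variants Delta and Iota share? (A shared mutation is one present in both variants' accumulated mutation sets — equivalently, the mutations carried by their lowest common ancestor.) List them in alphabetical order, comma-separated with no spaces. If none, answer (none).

Accumulating mutations along path to Delta:
  At Theta: gained [] -> total []
  At Kappa: gained ['F39G'] -> total ['F39G']
  At Beta: gained ['P33A'] -> total ['F39G', 'P33A']
  At Alpha: gained ['I256D', 'M134Y', 'R343I'] -> total ['F39G', 'I256D', 'M134Y', 'P33A', 'R343I']
  At Delta: gained ['T243I'] -> total ['F39G', 'I256D', 'M134Y', 'P33A', 'R343I', 'T243I']
Mutations(Delta) = ['F39G', 'I256D', 'M134Y', 'P33A', 'R343I', 'T243I']
Accumulating mutations along path to Iota:
  At Theta: gained [] -> total []
  At Kappa: gained ['F39G'] -> total ['F39G']
  At Beta: gained ['P33A'] -> total ['F39G', 'P33A']
  At Alpha: gained ['I256D', 'M134Y', 'R343I'] -> total ['F39G', 'I256D', 'M134Y', 'P33A', 'R343I']
  At Iota: gained ['F850E'] -> total ['F39G', 'F850E', 'I256D', 'M134Y', 'P33A', 'R343I']
Mutations(Iota) = ['F39G', 'F850E', 'I256D', 'M134Y', 'P33A', 'R343I']
Intersection: ['F39G', 'I256D', 'M134Y', 'P33A', 'R343I', 'T243I'] ∩ ['F39G', 'F850E', 'I256D', 'M134Y', 'P33A', 'R343I'] = ['F39G', 'I256D', 'M134Y', 'P33A', 'R343I']

Answer: F39G,I256D,M134Y,P33A,R343I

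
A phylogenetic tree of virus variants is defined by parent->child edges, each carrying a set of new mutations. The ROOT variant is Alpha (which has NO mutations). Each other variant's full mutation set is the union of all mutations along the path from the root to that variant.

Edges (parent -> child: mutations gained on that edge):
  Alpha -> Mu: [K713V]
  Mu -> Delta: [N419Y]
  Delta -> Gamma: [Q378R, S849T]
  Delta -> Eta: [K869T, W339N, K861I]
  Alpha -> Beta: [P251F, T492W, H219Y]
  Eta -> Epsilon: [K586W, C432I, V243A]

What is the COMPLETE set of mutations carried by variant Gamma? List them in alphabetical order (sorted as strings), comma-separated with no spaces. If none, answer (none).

At Alpha: gained [] -> total []
At Mu: gained ['K713V'] -> total ['K713V']
At Delta: gained ['N419Y'] -> total ['K713V', 'N419Y']
At Gamma: gained ['Q378R', 'S849T'] -> total ['K713V', 'N419Y', 'Q378R', 'S849T']

Answer: K713V,N419Y,Q378R,S849T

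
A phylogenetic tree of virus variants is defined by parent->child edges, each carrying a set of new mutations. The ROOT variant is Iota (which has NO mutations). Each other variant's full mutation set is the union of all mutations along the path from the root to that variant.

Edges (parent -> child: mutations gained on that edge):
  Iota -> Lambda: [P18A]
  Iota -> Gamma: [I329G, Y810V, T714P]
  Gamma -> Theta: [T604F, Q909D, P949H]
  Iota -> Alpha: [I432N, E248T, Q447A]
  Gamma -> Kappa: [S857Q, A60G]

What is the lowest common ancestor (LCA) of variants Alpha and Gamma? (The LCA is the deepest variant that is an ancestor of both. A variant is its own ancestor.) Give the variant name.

Path from root to Alpha: Iota -> Alpha
  ancestors of Alpha: {Iota, Alpha}
Path from root to Gamma: Iota -> Gamma
  ancestors of Gamma: {Iota, Gamma}
Common ancestors: {Iota}
Walk up from Gamma: Gamma (not in ancestors of Alpha), Iota (in ancestors of Alpha)
Deepest common ancestor (LCA) = Iota

Answer: Iota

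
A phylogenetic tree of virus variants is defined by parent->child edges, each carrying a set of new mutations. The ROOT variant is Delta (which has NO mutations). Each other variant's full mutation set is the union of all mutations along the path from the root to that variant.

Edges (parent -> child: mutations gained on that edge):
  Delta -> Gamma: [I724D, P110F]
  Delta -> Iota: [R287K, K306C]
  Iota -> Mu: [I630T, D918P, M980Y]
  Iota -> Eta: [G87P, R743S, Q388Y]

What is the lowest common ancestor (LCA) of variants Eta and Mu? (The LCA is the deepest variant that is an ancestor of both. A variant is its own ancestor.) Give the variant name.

Answer: Iota

Derivation:
Path from root to Eta: Delta -> Iota -> Eta
  ancestors of Eta: {Delta, Iota, Eta}
Path from root to Mu: Delta -> Iota -> Mu
  ancestors of Mu: {Delta, Iota, Mu}
Common ancestors: {Delta, Iota}
Walk up from Mu: Mu (not in ancestors of Eta), Iota (in ancestors of Eta), Delta (in ancestors of Eta)
Deepest common ancestor (LCA) = Iota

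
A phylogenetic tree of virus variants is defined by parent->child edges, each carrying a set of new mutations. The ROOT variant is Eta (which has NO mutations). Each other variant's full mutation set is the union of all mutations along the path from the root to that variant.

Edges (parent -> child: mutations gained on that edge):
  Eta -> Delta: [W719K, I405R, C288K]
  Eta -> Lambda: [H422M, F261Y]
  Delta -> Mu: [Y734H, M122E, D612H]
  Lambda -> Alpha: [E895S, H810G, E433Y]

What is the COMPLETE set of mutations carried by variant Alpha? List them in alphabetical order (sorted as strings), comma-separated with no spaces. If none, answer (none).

At Eta: gained [] -> total []
At Lambda: gained ['H422M', 'F261Y'] -> total ['F261Y', 'H422M']
At Alpha: gained ['E895S', 'H810G', 'E433Y'] -> total ['E433Y', 'E895S', 'F261Y', 'H422M', 'H810G']

Answer: E433Y,E895S,F261Y,H422M,H810G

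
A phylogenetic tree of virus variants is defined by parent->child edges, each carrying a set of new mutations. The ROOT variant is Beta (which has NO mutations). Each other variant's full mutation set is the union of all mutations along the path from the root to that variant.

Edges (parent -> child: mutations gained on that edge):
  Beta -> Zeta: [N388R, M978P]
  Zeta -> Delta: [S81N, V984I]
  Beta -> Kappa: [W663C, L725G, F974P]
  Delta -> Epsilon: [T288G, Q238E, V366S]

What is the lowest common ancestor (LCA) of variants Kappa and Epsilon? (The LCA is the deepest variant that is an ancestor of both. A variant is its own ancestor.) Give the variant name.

Path from root to Kappa: Beta -> Kappa
  ancestors of Kappa: {Beta, Kappa}
Path from root to Epsilon: Beta -> Zeta -> Delta -> Epsilon
  ancestors of Epsilon: {Beta, Zeta, Delta, Epsilon}
Common ancestors: {Beta}
Walk up from Epsilon: Epsilon (not in ancestors of Kappa), Delta (not in ancestors of Kappa), Zeta (not in ancestors of Kappa), Beta (in ancestors of Kappa)
Deepest common ancestor (LCA) = Beta

Answer: Beta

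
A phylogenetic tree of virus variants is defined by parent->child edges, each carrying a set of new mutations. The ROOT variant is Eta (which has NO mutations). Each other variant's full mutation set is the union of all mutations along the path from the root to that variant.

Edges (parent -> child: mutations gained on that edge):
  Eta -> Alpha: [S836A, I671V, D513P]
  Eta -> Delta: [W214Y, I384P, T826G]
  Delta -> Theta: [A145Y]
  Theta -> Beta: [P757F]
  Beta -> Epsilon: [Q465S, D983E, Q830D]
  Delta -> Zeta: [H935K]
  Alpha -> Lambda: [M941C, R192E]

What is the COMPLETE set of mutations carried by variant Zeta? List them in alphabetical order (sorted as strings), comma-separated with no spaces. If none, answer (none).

At Eta: gained [] -> total []
At Delta: gained ['W214Y', 'I384P', 'T826G'] -> total ['I384P', 'T826G', 'W214Y']
At Zeta: gained ['H935K'] -> total ['H935K', 'I384P', 'T826G', 'W214Y']

Answer: H935K,I384P,T826G,W214Y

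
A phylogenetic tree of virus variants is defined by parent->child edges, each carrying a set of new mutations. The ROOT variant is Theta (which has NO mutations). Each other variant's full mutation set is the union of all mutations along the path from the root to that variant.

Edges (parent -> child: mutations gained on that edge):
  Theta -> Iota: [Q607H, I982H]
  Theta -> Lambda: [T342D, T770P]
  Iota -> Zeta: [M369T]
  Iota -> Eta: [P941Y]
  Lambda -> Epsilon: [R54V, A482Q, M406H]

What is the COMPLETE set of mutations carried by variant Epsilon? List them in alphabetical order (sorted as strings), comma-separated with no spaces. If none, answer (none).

At Theta: gained [] -> total []
At Lambda: gained ['T342D', 'T770P'] -> total ['T342D', 'T770P']
At Epsilon: gained ['R54V', 'A482Q', 'M406H'] -> total ['A482Q', 'M406H', 'R54V', 'T342D', 'T770P']

Answer: A482Q,M406H,R54V,T342D,T770P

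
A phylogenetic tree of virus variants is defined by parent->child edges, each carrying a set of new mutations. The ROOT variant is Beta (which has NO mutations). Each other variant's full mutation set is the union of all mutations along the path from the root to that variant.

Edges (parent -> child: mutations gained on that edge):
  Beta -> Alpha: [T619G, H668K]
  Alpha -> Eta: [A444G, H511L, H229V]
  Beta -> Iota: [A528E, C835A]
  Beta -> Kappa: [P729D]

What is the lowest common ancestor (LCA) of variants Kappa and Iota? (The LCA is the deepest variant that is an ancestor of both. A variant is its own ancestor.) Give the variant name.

Answer: Beta

Derivation:
Path from root to Kappa: Beta -> Kappa
  ancestors of Kappa: {Beta, Kappa}
Path from root to Iota: Beta -> Iota
  ancestors of Iota: {Beta, Iota}
Common ancestors: {Beta}
Walk up from Iota: Iota (not in ancestors of Kappa), Beta (in ancestors of Kappa)
Deepest common ancestor (LCA) = Beta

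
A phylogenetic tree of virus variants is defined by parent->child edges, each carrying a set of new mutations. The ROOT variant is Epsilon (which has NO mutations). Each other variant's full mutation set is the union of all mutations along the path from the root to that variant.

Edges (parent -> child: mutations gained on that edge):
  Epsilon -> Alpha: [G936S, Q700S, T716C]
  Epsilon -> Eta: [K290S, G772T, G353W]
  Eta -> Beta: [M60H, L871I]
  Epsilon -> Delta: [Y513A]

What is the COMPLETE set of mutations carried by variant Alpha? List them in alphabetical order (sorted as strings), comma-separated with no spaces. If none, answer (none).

At Epsilon: gained [] -> total []
At Alpha: gained ['G936S', 'Q700S', 'T716C'] -> total ['G936S', 'Q700S', 'T716C']

Answer: G936S,Q700S,T716C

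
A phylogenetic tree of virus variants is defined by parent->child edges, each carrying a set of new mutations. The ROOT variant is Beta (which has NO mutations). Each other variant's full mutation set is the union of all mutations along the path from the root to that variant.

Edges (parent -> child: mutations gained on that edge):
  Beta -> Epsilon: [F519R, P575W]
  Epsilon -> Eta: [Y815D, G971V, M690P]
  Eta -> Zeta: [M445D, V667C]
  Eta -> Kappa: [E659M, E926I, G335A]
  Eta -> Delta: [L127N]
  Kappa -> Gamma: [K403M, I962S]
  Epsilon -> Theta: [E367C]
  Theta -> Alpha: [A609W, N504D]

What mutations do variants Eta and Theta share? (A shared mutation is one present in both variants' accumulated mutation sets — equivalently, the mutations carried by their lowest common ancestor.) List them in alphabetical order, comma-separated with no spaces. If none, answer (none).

Answer: F519R,P575W

Derivation:
Accumulating mutations along path to Eta:
  At Beta: gained [] -> total []
  At Epsilon: gained ['F519R', 'P575W'] -> total ['F519R', 'P575W']
  At Eta: gained ['Y815D', 'G971V', 'M690P'] -> total ['F519R', 'G971V', 'M690P', 'P575W', 'Y815D']
Mutations(Eta) = ['F519R', 'G971V', 'M690P', 'P575W', 'Y815D']
Accumulating mutations along path to Theta:
  At Beta: gained [] -> total []
  At Epsilon: gained ['F519R', 'P575W'] -> total ['F519R', 'P575W']
  At Theta: gained ['E367C'] -> total ['E367C', 'F519R', 'P575W']
Mutations(Theta) = ['E367C', 'F519R', 'P575W']
Intersection: ['F519R', 'G971V', 'M690P', 'P575W', 'Y815D'] ∩ ['E367C', 'F519R', 'P575W'] = ['F519R', 'P575W']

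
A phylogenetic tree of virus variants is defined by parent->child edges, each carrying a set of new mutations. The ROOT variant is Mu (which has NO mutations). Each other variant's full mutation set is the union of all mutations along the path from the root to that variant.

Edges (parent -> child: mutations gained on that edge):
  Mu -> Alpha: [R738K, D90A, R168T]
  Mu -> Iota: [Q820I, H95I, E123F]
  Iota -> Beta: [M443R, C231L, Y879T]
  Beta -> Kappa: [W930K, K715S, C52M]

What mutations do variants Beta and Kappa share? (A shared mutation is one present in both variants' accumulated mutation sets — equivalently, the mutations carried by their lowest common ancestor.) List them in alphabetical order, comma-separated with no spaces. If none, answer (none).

Answer: C231L,E123F,H95I,M443R,Q820I,Y879T

Derivation:
Accumulating mutations along path to Beta:
  At Mu: gained [] -> total []
  At Iota: gained ['Q820I', 'H95I', 'E123F'] -> total ['E123F', 'H95I', 'Q820I']
  At Beta: gained ['M443R', 'C231L', 'Y879T'] -> total ['C231L', 'E123F', 'H95I', 'M443R', 'Q820I', 'Y879T']
Mutations(Beta) = ['C231L', 'E123F', 'H95I', 'M443R', 'Q820I', 'Y879T']
Accumulating mutations along path to Kappa:
  At Mu: gained [] -> total []
  At Iota: gained ['Q820I', 'H95I', 'E123F'] -> total ['E123F', 'H95I', 'Q820I']
  At Beta: gained ['M443R', 'C231L', 'Y879T'] -> total ['C231L', 'E123F', 'H95I', 'M443R', 'Q820I', 'Y879T']
  At Kappa: gained ['W930K', 'K715S', 'C52M'] -> total ['C231L', 'C52M', 'E123F', 'H95I', 'K715S', 'M443R', 'Q820I', 'W930K', 'Y879T']
Mutations(Kappa) = ['C231L', 'C52M', 'E123F', 'H95I', 'K715S', 'M443R', 'Q820I', 'W930K', 'Y879T']
Intersection: ['C231L', 'E123F', 'H95I', 'M443R', 'Q820I', 'Y879T'] ∩ ['C231L', 'C52M', 'E123F', 'H95I', 'K715S', 'M443R', 'Q820I', 'W930K', 'Y879T'] = ['C231L', 'E123F', 'H95I', 'M443R', 'Q820I', 'Y879T']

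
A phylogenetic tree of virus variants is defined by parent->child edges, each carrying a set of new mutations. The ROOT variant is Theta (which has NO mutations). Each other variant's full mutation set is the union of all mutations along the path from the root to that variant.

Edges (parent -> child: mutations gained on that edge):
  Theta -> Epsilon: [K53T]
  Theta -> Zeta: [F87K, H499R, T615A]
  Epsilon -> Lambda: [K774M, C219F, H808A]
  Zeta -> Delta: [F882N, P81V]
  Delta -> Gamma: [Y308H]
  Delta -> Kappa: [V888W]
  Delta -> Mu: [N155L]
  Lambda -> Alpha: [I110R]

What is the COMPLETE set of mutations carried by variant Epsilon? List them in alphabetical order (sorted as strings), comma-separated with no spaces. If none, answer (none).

Answer: K53T

Derivation:
At Theta: gained [] -> total []
At Epsilon: gained ['K53T'] -> total ['K53T']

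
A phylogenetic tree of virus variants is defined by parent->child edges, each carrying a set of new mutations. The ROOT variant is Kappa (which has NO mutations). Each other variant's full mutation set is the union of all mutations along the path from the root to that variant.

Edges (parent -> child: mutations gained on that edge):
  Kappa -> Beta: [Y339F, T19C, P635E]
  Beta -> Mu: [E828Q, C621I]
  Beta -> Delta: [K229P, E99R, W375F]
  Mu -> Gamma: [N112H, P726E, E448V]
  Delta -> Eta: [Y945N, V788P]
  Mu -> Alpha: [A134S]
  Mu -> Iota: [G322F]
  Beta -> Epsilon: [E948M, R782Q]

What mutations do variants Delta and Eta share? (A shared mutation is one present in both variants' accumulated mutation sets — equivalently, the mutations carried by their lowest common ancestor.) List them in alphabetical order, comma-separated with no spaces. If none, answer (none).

Accumulating mutations along path to Delta:
  At Kappa: gained [] -> total []
  At Beta: gained ['Y339F', 'T19C', 'P635E'] -> total ['P635E', 'T19C', 'Y339F']
  At Delta: gained ['K229P', 'E99R', 'W375F'] -> total ['E99R', 'K229P', 'P635E', 'T19C', 'W375F', 'Y339F']
Mutations(Delta) = ['E99R', 'K229P', 'P635E', 'T19C', 'W375F', 'Y339F']
Accumulating mutations along path to Eta:
  At Kappa: gained [] -> total []
  At Beta: gained ['Y339F', 'T19C', 'P635E'] -> total ['P635E', 'T19C', 'Y339F']
  At Delta: gained ['K229P', 'E99R', 'W375F'] -> total ['E99R', 'K229P', 'P635E', 'T19C', 'W375F', 'Y339F']
  At Eta: gained ['Y945N', 'V788P'] -> total ['E99R', 'K229P', 'P635E', 'T19C', 'V788P', 'W375F', 'Y339F', 'Y945N']
Mutations(Eta) = ['E99R', 'K229P', 'P635E', 'T19C', 'V788P', 'W375F', 'Y339F', 'Y945N']
Intersection: ['E99R', 'K229P', 'P635E', 'T19C', 'W375F', 'Y339F'] ∩ ['E99R', 'K229P', 'P635E', 'T19C', 'V788P', 'W375F', 'Y339F', 'Y945N'] = ['E99R', 'K229P', 'P635E', 'T19C', 'W375F', 'Y339F']

Answer: E99R,K229P,P635E,T19C,W375F,Y339F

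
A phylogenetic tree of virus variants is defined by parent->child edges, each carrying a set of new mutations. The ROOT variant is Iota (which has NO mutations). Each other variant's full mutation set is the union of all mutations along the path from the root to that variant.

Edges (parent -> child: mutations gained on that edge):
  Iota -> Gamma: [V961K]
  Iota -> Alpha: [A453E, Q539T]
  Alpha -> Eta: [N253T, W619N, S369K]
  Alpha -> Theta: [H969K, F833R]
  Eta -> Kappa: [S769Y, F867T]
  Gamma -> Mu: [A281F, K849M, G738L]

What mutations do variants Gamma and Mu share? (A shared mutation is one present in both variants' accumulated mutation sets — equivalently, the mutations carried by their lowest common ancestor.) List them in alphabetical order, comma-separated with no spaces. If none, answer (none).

Answer: V961K

Derivation:
Accumulating mutations along path to Gamma:
  At Iota: gained [] -> total []
  At Gamma: gained ['V961K'] -> total ['V961K']
Mutations(Gamma) = ['V961K']
Accumulating mutations along path to Mu:
  At Iota: gained [] -> total []
  At Gamma: gained ['V961K'] -> total ['V961K']
  At Mu: gained ['A281F', 'K849M', 'G738L'] -> total ['A281F', 'G738L', 'K849M', 'V961K']
Mutations(Mu) = ['A281F', 'G738L', 'K849M', 'V961K']
Intersection: ['V961K'] ∩ ['A281F', 'G738L', 'K849M', 'V961K'] = ['V961K']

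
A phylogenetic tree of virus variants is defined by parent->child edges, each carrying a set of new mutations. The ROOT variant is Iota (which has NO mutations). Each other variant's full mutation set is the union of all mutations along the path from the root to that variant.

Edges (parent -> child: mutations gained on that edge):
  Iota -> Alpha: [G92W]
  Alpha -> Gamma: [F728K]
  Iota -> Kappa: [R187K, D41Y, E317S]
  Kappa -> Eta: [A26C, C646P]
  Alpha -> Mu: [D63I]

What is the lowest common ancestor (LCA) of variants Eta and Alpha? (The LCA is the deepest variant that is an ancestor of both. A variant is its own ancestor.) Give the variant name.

Path from root to Eta: Iota -> Kappa -> Eta
  ancestors of Eta: {Iota, Kappa, Eta}
Path from root to Alpha: Iota -> Alpha
  ancestors of Alpha: {Iota, Alpha}
Common ancestors: {Iota}
Walk up from Alpha: Alpha (not in ancestors of Eta), Iota (in ancestors of Eta)
Deepest common ancestor (LCA) = Iota

Answer: Iota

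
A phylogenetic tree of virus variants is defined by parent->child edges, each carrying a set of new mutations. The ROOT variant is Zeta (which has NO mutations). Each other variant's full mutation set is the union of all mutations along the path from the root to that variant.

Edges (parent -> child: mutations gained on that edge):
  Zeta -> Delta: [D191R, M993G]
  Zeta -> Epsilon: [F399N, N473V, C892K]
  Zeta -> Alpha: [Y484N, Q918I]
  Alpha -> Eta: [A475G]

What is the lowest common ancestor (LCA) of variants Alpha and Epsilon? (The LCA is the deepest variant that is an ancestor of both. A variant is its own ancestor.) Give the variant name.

Answer: Zeta

Derivation:
Path from root to Alpha: Zeta -> Alpha
  ancestors of Alpha: {Zeta, Alpha}
Path from root to Epsilon: Zeta -> Epsilon
  ancestors of Epsilon: {Zeta, Epsilon}
Common ancestors: {Zeta}
Walk up from Epsilon: Epsilon (not in ancestors of Alpha), Zeta (in ancestors of Alpha)
Deepest common ancestor (LCA) = Zeta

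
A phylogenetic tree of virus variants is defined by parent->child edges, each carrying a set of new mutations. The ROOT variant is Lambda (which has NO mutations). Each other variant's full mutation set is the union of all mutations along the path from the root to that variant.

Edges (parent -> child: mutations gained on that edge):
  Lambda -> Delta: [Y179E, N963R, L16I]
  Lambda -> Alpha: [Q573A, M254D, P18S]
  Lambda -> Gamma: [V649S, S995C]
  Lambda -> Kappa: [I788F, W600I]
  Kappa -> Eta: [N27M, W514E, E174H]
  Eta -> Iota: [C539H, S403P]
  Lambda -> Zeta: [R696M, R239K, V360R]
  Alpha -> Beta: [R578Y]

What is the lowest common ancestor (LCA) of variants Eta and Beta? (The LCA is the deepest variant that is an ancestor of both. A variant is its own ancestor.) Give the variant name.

Path from root to Eta: Lambda -> Kappa -> Eta
  ancestors of Eta: {Lambda, Kappa, Eta}
Path from root to Beta: Lambda -> Alpha -> Beta
  ancestors of Beta: {Lambda, Alpha, Beta}
Common ancestors: {Lambda}
Walk up from Beta: Beta (not in ancestors of Eta), Alpha (not in ancestors of Eta), Lambda (in ancestors of Eta)
Deepest common ancestor (LCA) = Lambda

Answer: Lambda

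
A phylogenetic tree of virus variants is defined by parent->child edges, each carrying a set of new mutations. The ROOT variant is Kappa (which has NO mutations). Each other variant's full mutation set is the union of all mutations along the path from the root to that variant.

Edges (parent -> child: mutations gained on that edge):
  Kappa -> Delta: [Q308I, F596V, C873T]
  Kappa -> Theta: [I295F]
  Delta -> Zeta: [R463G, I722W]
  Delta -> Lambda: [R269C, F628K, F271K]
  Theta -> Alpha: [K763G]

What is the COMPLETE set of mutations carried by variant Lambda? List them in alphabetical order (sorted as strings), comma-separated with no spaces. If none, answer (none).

Answer: C873T,F271K,F596V,F628K,Q308I,R269C

Derivation:
At Kappa: gained [] -> total []
At Delta: gained ['Q308I', 'F596V', 'C873T'] -> total ['C873T', 'F596V', 'Q308I']
At Lambda: gained ['R269C', 'F628K', 'F271K'] -> total ['C873T', 'F271K', 'F596V', 'F628K', 'Q308I', 'R269C']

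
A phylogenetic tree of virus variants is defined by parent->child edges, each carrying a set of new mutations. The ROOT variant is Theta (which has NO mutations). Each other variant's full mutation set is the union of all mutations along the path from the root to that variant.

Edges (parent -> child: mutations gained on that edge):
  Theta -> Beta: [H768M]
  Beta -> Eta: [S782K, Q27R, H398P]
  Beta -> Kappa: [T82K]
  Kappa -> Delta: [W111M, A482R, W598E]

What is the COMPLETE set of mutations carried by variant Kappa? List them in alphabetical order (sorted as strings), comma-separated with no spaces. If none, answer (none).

Answer: H768M,T82K

Derivation:
At Theta: gained [] -> total []
At Beta: gained ['H768M'] -> total ['H768M']
At Kappa: gained ['T82K'] -> total ['H768M', 'T82K']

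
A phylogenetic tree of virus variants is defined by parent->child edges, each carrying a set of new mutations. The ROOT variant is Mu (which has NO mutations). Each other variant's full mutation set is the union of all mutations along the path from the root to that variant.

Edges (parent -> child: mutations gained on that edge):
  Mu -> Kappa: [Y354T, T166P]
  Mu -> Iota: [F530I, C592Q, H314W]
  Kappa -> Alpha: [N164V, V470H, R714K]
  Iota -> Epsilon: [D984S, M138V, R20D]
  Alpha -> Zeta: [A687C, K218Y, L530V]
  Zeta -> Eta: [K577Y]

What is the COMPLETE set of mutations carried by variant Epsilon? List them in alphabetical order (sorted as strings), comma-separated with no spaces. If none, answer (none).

Answer: C592Q,D984S,F530I,H314W,M138V,R20D

Derivation:
At Mu: gained [] -> total []
At Iota: gained ['F530I', 'C592Q', 'H314W'] -> total ['C592Q', 'F530I', 'H314W']
At Epsilon: gained ['D984S', 'M138V', 'R20D'] -> total ['C592Q', 'D984S', 'F530I', 'H314W', 'M138V', 'R20D']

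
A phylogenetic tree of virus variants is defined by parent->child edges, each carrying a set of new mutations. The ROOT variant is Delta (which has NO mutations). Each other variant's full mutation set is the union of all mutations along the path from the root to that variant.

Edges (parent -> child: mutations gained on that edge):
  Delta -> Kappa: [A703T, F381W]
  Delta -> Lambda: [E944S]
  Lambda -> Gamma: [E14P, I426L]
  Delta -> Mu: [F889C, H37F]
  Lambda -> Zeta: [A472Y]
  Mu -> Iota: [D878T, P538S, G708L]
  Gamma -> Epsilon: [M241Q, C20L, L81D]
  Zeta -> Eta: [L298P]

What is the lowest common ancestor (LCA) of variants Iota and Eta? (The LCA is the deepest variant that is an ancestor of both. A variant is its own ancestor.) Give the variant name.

Path from root to Iota: Delta -> Mu -> Iota
  ancestors of Iota: {Delta, Mu, Iota}
Path from root to Eta: Delta -> Lambda -> Zeta -> Eta
  ancestors of Eta: {Delta, Lambda, Zeta, Eta}
Common ancestors: {Delta}
Walk up from Eta: Eta (not in ancestors of Iota), Zeta (not in ancestors of Iota), Lambda (not in ancestors of Iota), Delta (in ancestors of Iota)
Deepest common ancestor (LCA) = Delta

Answer: Delta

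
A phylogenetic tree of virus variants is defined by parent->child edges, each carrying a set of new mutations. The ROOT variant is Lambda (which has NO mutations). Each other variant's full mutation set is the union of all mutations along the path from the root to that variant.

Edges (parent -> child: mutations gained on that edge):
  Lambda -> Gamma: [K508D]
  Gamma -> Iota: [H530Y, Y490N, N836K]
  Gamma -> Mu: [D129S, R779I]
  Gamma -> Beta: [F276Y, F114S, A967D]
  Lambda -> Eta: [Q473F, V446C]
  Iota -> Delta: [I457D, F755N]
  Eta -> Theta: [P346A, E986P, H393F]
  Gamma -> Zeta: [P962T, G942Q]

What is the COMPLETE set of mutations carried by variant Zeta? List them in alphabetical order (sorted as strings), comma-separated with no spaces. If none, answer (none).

At Lambda: gained [] -> total []
At Gamma: gained ['K508D'] -> total ['K508D']
At Zeta: gained ['P962T', 'G942Q'] -> total ['G942Q', 'K508D', 'P962T']

Answer: G942Q,K508D,P962T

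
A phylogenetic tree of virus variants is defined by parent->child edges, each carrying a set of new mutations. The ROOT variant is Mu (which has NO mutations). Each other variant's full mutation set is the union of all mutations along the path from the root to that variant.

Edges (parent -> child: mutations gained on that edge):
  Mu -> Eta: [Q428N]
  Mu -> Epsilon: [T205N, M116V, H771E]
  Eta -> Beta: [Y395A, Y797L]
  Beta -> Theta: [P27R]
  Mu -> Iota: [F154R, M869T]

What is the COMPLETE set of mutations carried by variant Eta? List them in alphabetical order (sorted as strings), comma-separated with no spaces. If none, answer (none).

Answer: Q428N

Derivation:
At Mu: gained [] -> total []
At Eta: gained ['Q428N'] -> total ['Q428N']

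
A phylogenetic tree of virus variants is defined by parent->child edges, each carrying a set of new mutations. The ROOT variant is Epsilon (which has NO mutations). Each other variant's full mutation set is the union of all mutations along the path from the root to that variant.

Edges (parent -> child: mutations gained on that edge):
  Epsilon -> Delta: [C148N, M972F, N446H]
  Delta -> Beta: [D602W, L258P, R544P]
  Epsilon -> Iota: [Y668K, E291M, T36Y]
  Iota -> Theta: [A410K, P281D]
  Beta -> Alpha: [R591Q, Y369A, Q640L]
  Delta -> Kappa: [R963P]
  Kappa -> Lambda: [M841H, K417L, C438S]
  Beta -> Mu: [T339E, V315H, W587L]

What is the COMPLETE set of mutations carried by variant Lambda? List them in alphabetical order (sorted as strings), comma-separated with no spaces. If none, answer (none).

At Epsilon: gained [] -> total []
At Delta: gained ['C148N', 'M972F', 'N446H'] -> total ['C148N', 'M972F', 'N446H']
At Kappa: gained ['R963P'] -> total ['C148N', 'M972F', 'N446H', 'R963P']
At Lambda: gained ['M841H', 'K417L', 'C438S'] -> total ['C148N', 'C438S', 'K417L', 'M841H', 'M972F', 'N446H', 'R963P']

Answer: C148N,C438S,K417L,M841H,M972F,N446H,R963P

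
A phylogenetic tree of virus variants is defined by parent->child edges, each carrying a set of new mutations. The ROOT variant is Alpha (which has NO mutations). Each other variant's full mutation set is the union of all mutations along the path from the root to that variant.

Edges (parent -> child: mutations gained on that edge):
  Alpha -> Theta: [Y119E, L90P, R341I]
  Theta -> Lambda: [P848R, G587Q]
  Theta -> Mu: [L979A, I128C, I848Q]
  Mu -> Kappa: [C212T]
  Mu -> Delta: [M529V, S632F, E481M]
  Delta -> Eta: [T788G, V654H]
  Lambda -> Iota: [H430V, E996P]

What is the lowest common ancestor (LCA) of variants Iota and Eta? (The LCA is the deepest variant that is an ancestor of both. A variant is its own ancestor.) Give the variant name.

Answer: Theta

Derivation:
Path from root to Iota: Alpha -> Theta -> Lambda -> Iota
  ancestors of Iota: {Alpha, Theta, Lambda, Iota}
Path from root to Eta: Alpha -> Theta -> Mu -> Delta -> Eta
  ancestors of Eta: {Alpha, Theta, Mu, Delta, Eta}
Common ancestors: {Alpha, Theta}
Walk up from Eta: Eta (not in ancestors of Iota), Delta (not in ancestors of Iota), Mu (not in ancestors of Iota), Theta (in ancestors of Iota), Alpha (in ancestors of Iota)
Deepest common ancestor (LCA) = Theta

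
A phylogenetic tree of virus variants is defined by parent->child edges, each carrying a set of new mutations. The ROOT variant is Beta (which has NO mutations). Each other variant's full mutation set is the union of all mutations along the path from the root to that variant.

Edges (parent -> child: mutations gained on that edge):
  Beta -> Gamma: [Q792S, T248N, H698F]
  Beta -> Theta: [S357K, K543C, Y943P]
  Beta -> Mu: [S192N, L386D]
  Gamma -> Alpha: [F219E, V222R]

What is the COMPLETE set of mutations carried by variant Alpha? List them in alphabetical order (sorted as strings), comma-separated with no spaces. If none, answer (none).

Answer: F219E,H698F,Q792S,T248N,V222R

Derivation:
At Beta: gained [] -> total []
At Gamma: gained ['Q792S', 'T248N', 'H698F'] -> total ['H698F', 'Q792S', 'T248N']
At Alpha: gained ['F219E', 'V222R'] -> total ['F219E', 'H698F', 'Q792S', 'T248N', 'V222R']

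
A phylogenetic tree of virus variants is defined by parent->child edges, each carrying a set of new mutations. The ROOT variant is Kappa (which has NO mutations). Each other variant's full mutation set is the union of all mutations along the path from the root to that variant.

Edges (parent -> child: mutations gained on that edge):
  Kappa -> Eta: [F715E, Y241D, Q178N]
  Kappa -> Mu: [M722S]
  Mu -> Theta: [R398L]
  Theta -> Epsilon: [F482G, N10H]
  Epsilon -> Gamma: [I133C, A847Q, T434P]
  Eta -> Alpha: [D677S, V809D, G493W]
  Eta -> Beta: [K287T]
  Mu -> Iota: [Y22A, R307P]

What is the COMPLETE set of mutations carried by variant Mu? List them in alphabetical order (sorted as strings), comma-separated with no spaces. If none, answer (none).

Answer: M722S

Derivation:
At Kappa: gained [] -> total []
At Mu: gained ['M722S'] -> total ['M722S']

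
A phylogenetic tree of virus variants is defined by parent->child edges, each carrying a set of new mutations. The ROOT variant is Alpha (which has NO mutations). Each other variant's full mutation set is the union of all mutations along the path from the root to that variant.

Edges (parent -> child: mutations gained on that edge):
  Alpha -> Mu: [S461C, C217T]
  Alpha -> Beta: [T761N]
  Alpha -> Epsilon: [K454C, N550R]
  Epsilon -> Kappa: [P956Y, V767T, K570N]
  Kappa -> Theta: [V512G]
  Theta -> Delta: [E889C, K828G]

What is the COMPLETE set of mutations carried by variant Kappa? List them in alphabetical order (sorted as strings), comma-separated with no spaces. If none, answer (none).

At Alpha: gained [] -> total []
At Epsilon: gained ['K454C', 'N550R'] -> total ['K454C', 'N550R']
At Kappa: gained ['P956Y', 'V767T', 'K570N'] -> total ['K454C', 'K570N', 'N550R', 'P956Y', 'V767T']

Answer: K454C,K570N,N550R,P956Y,V767T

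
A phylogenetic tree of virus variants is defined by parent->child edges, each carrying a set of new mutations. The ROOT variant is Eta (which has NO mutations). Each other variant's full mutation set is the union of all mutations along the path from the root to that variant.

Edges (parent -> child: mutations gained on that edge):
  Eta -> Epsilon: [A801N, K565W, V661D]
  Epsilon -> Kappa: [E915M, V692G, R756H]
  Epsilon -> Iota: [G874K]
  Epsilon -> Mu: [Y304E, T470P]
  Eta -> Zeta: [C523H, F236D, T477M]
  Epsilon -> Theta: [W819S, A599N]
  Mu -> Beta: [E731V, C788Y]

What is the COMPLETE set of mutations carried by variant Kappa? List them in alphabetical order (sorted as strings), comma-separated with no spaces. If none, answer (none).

At Eta: gained [] -> total []
At Epsilon: gained ['A801N', 'K565W', 'V661D'] -> total ['A801N', 'K565W', 'V661D']
At Kappa: gained ['E915M', 'V692G', 'R756H'] -> total ['A801N', 'E915M', 'K565W', 'R756H', 'V661D', 'V692G']

Answer: A801N,E915M,K565W,R756H,V661D,V692G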